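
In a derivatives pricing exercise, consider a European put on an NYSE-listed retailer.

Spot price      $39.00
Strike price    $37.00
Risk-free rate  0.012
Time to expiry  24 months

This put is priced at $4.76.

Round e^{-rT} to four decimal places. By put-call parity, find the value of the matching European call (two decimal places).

e^(−rT) = e^(−0.012·2) = 0.9763
Put-call parity: C − P = S − K·e^(−rT) = 39 − 37·0.9763 = 39 − 36.1231 = 2.8769
C = P + (C − P) = 4.76 + (2.8769) = 7.6369

$7.64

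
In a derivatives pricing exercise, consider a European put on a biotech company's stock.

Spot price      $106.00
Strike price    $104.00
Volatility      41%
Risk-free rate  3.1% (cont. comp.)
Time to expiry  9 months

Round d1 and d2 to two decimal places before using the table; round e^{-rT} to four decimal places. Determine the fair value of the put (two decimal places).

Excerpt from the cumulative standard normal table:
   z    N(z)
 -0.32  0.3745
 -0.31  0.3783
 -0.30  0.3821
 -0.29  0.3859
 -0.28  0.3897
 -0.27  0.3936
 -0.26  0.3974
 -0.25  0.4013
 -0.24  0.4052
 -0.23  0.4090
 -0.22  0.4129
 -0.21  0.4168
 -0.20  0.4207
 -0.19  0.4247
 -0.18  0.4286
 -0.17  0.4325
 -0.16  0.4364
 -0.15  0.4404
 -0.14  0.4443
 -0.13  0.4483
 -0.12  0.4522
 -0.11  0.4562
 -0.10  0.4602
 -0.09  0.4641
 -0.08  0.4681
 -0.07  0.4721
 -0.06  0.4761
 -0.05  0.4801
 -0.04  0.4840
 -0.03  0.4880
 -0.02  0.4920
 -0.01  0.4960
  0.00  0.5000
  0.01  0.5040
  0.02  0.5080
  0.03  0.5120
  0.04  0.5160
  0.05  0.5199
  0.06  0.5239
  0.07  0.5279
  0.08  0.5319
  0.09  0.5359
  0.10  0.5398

σ√T = 0.41 × 0.8660 = 0.3551
d₁ = [ln(106/104) + (0.031 + 0.41²/2)·0.75] / 0.3551 = [0.0190 + 0.0863] / 0.3551 = 0.2967 ≈ 0.30
d₂ = d₁ − σ√T = 0.2967 − 0.3551 = -0.0584 ≈ -0.06
e^(−rT) = e^(−0.031·0.75) = 0.9770
P = 104·0.9770·N(0.06) − 106·N(-0.30) = 104·0.9770·0.5239 − 106·0.3821 = 53.2324 − 40.5026 = 12.7298

$12.73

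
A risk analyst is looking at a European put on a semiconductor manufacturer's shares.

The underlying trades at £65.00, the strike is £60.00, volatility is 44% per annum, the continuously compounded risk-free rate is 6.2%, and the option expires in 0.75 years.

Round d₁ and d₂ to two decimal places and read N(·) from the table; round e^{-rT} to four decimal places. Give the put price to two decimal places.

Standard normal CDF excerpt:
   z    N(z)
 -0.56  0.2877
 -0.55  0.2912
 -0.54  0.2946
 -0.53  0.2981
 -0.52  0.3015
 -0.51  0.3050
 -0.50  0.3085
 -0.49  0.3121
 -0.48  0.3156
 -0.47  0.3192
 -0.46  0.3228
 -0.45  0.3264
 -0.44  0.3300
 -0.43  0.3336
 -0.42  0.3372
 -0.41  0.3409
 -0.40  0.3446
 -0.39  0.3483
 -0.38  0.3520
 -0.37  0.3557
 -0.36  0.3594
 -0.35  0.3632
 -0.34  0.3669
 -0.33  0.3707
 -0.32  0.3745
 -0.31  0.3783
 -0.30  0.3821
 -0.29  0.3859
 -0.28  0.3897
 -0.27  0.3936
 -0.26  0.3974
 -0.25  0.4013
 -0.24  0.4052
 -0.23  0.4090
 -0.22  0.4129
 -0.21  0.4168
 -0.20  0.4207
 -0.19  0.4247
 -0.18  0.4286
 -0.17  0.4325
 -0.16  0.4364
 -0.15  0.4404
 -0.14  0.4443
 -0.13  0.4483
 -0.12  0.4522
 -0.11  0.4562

£5.85

T = 0.75;  σ√T = 0.3811
d₁ = [ln(65/60) + (0.062 + 0.44²/2)·0.75] / 0.3811 = [0.0800 + 0.1191] / 0.3811 = 0.5226 → 0.52
d₂ = d₁ − σ√T = 0.5226 − 0.3811 = 0.1416 → 0.14
exp(−rT) = exp(−0.062·0.75) = 0.9546
N(−d₂) = N(-0.14) = 0.4443;  N(−d₁) = N(-0.52) = 0.3015
P = 60·0.9546·0.4443 − 65·0.3015 = 25.4477 − 19.5975 = 5.8502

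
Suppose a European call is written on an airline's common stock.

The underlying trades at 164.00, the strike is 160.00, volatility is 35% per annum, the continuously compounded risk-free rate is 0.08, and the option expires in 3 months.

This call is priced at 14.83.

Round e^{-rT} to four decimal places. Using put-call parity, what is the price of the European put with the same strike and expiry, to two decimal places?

7.66

exp(−rT) = exp(−0.08·0.25) = 0.9802
Put-call parity: C − P = S − K·e^(−rT) = 164 − 160·0.9802 = 164 − 156.8320 = 7.1680
P = C − (C − P) = 14.83 − (7.1680) = 7.6620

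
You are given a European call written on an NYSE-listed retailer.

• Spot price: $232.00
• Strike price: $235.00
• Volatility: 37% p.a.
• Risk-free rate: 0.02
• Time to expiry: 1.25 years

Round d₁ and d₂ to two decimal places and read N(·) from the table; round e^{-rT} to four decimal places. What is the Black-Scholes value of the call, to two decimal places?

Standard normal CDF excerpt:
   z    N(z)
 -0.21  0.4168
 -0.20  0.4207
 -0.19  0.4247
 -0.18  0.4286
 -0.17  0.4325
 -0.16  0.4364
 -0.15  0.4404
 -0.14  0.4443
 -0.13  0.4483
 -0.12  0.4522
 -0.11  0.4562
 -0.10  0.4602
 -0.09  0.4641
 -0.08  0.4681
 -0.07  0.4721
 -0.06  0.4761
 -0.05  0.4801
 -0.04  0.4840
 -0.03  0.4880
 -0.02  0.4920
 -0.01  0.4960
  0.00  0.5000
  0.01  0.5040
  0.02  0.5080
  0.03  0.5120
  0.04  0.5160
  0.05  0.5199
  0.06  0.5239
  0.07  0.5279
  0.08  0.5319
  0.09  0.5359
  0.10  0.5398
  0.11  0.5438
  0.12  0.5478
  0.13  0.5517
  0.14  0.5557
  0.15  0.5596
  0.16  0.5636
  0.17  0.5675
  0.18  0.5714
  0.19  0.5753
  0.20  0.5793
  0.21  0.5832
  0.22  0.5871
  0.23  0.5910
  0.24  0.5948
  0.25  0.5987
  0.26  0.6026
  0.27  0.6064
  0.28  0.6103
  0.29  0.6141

σ√T = 0.37 × 1.1180 = 0.4137
d₁ = [ln(232/235) + (0.02 + 0.37²/2)·1.25] / 0.4137 = [-0.0128 + 0.1106] / 0.4137 = 0.2362 ≈ 0.24
d₂ = d₁ − σ√T = 0.2362 − 0.4137 = -0.1775 ≈ -0.18
e^(−rT) = e^(−0.02·1.25) = 0.9753
C = 232·N(0.24) − 235·0.9753·N(-0.18) = 232·0.5948 − 235·0.9753·0.4286 = 137.9936 − 98.2332 = 39.7604

$39.76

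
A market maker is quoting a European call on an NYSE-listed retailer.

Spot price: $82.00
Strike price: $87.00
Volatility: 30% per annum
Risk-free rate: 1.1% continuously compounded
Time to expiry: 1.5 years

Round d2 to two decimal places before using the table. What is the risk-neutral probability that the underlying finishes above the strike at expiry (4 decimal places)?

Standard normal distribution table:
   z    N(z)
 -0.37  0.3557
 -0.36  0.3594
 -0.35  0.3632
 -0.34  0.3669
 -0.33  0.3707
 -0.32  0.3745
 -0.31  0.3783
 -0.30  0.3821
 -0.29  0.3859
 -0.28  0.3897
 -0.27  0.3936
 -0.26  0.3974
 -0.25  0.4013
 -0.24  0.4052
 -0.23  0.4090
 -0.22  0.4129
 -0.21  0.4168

0.3821

T = 1.5;  σ√T = 0.3674
d₁ = [ln(82/87) + (0.011 + ½·0.3²)·1.5] / (σ√T) = (-0.0592 + 0.0840) / 0.3674 = 0.0675 ⇒ 0.07
d₂ = 0.0675 − 0.3674 = -0.2999 ⇒ -0.30
Pr(exercise) under Q = N(d₂) = 0.3821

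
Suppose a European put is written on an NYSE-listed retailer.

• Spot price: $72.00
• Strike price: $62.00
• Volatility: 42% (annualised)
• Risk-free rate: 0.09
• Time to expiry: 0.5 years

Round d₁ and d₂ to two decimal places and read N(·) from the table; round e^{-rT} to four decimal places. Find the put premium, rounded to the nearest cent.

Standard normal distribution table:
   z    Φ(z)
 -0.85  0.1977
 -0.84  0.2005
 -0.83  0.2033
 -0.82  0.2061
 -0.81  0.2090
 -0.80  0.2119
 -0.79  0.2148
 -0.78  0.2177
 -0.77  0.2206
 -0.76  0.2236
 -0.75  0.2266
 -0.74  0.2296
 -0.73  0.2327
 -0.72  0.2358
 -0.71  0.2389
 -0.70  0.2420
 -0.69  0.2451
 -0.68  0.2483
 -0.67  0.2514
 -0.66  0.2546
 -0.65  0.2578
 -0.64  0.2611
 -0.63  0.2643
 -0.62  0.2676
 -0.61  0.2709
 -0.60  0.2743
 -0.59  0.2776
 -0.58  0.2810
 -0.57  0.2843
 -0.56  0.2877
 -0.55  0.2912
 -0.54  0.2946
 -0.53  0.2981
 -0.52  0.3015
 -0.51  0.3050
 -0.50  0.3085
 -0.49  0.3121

$2.82

T = 0.5;  σ√T = 0.2970
d₁ = [ln(72/62) + (0.09 + 0.42²/2)·0.5] / 0.2970 = [0.1495 + 0.0891] / 0.2970 = 0.8035 ≈ 0.80
d₂ = d₁ − σ√T = 0.8035 − 0.2970 = 0.5065 ≈ 0.51
e^(−rT) = e^(−0.09·0.5) = 0.9560
P = 62·0.9560·N(-0.51) − 72·N(-0.80) = 62·0.9560·0.3050 − 72·0.2119 = 18.0780 − 15.2568 = 2.8212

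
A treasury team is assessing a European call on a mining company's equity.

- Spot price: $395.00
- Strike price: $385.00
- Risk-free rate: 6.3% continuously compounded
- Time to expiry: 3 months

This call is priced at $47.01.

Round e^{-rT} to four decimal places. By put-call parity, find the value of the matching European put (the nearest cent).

$31.00

e^(−rT) = e^(−0.063·0.25) = 0.9844
Put-call parity: C − P = S − K·e^(−rT) = 395 − 385·0.9844 = 395 − 378.9940 = 16.0060
P = C − (C − P) = 47.01 − (16.0060) = 31.0040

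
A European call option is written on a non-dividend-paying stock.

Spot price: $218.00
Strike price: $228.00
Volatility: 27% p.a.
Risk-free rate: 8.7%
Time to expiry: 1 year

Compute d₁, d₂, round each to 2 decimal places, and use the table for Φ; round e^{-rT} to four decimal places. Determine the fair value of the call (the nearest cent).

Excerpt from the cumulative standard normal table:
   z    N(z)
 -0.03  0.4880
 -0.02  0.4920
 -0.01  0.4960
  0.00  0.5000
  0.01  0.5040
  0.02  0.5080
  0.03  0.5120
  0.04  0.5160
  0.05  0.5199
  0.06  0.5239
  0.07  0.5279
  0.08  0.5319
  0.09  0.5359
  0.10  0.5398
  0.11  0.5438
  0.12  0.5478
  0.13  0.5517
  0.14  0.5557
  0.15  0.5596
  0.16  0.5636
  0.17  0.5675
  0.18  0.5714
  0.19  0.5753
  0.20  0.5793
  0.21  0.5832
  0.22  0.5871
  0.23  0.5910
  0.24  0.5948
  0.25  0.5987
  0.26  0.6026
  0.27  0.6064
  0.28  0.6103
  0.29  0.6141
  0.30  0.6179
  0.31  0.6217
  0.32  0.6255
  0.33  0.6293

T = 1;  σ√T = 0.2700
d₁ = [ln(218/228) + (0.087 + 0.27²/2)·1] / 0.2700 = [-0.0449 + 0.1235] / 0.2700 = 0.2911 ≈ 0.29
d₂ = d₁ − σ√T = 0.2911 − 0.2700 = 0.0211 ≈ 0.02
e^(−rT) = e^(−0.087·1) = 0.9167
N(d₁) = N(0.29) = 0.6141;  N(d₂) = N(0.02) = 0.5080
C = 218·0.6141 − 228·0.9167·0.5080 = 133.8738 − 106.1759 = 27.6979

$27.70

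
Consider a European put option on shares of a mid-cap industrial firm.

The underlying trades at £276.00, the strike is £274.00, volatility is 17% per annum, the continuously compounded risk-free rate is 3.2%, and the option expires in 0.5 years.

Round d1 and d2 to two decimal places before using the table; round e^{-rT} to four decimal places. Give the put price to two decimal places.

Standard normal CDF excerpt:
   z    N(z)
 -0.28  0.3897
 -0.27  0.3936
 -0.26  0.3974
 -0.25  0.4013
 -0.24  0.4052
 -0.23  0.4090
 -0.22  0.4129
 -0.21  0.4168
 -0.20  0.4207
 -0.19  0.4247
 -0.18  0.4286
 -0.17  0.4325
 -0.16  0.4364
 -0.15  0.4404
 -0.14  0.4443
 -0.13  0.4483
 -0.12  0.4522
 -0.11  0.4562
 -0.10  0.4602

σ√T = 0.17 × 0.7071 = 0.1202
d₁ = [ln(276/274) + (0.032 + 0.17²/2)·0.5] / 0.1202 = [0.0073 + 0.0232] / 0.1202 = 0.2537 ≈ 0.25
d₂ = d₁ − σ√T = 0.2537 − 0.1202 = 0.1335 ≈ 0.13
exp(−rT) = exp(−0.032·0.5) = 0.9841
N(−d₂) = N(-0.13) = 0.4483;  N(−d₁) = N(-0.25) = 0.4013
P = 274·0.9841·0.4483 − 276·0.4013 = 120.8811 − 110.7588 = 10.1223

£10.12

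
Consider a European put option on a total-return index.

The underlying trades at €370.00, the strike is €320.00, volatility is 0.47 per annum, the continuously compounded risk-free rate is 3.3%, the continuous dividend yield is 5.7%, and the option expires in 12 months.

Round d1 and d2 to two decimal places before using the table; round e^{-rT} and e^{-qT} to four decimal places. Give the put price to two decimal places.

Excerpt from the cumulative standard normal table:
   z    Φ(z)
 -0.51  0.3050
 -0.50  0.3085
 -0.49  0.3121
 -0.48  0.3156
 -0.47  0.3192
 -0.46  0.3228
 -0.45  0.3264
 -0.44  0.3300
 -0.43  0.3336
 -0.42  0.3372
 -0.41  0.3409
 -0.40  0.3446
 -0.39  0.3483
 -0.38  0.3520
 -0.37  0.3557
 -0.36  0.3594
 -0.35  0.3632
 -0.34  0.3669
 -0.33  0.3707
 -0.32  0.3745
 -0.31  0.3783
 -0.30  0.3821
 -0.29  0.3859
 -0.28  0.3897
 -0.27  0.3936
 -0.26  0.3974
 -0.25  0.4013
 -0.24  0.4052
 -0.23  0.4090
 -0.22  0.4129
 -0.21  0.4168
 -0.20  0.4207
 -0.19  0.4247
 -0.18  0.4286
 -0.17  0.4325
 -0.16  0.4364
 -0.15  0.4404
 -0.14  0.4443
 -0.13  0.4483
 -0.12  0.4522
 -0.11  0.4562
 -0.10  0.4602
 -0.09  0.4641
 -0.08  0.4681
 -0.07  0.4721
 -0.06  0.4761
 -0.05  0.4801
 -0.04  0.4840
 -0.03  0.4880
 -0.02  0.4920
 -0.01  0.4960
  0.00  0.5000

σ√T = 0.47·√1 = 0.4700
d₁ = [ln(370/320) + (0.033 − 0.057 + 0.47²/2)·1] / 0.4700 = [0.1452 + 0.0864] / 0.4700 = 0.4928 which rounds to 0.49
d₂ = d₁ − σ√T = 0.4928 − 0.4700 = 0.0228 which rounds to 0.02
e^(−qT) = e^(−0.057·1) = 0.9446;  e^(−rT) = e^(−0.033·1) = 0.9675
N(−d₂) = N(-0.02) = 0.4920;  N(−d₁) = N(-0.49) = 0.3121
P = 320·0.9675·0.4920 − 370·0.9446·0.3121 = 152.3232 − 109.0796 = 43.2436

€43.24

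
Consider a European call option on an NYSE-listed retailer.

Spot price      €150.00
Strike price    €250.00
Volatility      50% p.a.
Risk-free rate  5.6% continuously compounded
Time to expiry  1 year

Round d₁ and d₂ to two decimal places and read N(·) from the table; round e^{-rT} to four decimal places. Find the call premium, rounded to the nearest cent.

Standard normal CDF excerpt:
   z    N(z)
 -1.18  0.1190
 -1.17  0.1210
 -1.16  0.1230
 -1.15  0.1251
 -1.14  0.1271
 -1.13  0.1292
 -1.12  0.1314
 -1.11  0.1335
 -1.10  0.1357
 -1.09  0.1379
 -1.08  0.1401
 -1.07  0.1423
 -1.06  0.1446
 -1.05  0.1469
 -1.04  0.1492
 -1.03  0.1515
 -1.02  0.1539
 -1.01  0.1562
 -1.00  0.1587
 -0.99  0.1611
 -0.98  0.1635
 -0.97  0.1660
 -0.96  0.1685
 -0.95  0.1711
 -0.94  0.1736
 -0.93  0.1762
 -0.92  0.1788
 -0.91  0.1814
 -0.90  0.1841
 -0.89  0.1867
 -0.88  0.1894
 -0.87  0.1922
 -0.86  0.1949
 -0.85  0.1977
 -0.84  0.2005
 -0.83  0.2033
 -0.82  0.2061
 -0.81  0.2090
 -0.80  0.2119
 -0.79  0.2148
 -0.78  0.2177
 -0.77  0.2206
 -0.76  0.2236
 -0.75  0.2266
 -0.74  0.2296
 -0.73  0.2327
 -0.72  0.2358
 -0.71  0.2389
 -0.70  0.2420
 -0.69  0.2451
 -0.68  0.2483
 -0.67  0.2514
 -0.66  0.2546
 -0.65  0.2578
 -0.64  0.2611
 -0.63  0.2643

σ√T = 0.5·√1 = 0.5000
d₁ = [ln(150/250) + (0.056 + 0.5²/2)·1] / 0.5000 = [-0.5108 + 0.1810] / 0.5000 = -0.6597 ⇒ -0.66
d₂ = d₁ − σ√T = -0.6597 − 0.5000 = -1.1597 ⇒ -1.16
exp(−rT) = exp(−0.056·1) = 0.9455
N(d₁) = N(-0.66) = 0.2546;  N(d₂) = N(-1.16) = 0.1230
C = 150·0.2546 − 250·0.9455·0.1230 = 38.1900 − 29.0741 = 9.1159

€9.12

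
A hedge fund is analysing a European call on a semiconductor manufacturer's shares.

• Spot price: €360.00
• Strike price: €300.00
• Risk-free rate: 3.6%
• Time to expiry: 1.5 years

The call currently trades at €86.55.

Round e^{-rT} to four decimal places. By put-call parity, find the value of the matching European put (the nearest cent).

exp(−rT) = exp(−0.036·1.5) = 0.9474
Put-call parity: C − P = S − K·e^(−rT) = 360 − 300·0.9474 = 360 − 284.2200 = 75.7800
P = C − (C − P) = 86.55 − (75.7800) = 10.7700

€10.77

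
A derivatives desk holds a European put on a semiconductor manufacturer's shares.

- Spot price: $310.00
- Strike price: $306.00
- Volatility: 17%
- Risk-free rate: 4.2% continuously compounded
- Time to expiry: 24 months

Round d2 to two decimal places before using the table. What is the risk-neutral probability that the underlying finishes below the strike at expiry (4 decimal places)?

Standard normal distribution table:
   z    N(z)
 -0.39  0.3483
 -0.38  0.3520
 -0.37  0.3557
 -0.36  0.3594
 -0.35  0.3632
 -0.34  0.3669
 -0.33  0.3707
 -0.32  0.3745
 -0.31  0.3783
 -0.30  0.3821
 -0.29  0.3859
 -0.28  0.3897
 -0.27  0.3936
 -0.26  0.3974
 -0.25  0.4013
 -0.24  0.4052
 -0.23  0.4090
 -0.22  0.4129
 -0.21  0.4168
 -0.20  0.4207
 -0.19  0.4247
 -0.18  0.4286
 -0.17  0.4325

0.3897

σ√T = 0.17·√2 = 0.2404
d₁ = [ln(310/306) + (0.042 + 0.17²/2)·2] / 0.2404 = [0.0130 + 0.1129] / 0.2404 = 0.5236 → 0.52
d₂ = d₁ − σ√T = 0.5236 − 0.2404 = 0.2832 → 0.28
Risk-neutral Pr[S_T < K] = N(−d₂) = N(-0.28) = 0.3897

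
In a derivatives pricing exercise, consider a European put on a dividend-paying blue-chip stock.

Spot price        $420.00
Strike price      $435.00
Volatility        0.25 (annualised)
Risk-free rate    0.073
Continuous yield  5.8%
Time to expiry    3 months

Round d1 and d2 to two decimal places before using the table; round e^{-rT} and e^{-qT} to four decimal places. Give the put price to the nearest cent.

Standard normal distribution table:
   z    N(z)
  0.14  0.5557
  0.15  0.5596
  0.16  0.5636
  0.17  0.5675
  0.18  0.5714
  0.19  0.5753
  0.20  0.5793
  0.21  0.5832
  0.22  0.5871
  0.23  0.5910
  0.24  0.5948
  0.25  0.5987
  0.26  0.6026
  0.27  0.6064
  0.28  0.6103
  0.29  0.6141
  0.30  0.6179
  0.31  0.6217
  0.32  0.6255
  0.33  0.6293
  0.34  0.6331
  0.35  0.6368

$27.40

σ√T = 0.25·√0.25 = 0.1250
d₁ = [ln(420/435) + (0.073 − 0.058 + 0.25²/2)·0.25] / 0.1250 = [-0.0351 + 0.0116] / 0.1250 = -0.1882 → -0.19
d₂ = d₁ − σ√T = -0.1882 − 0.1250 = -0.3132 → -0.31
e^(−qT) = e^(−0.058·0.25) = 0.9856;  e^(−rT) = e^(−0.073·0.25) = 0.9819
P = 435·0.9819·N(0.31) − 420·0.9856·N(0.19) = 435·0.9819·0.6217 − 420·0.9856·0.5753 = 265.5445 − 238.1466 = 27.3980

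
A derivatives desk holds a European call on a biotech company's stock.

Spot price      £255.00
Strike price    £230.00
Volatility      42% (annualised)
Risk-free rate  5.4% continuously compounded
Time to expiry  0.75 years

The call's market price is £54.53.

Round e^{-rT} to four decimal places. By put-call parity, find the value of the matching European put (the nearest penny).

e^(−rT) = e^(−0.054·0.75) = 0.9603
Put-call parity: C − P = S − K·e^(−rT) = 255 − 230·0.9603 = 255 − 220.8690 = 34.1310
P = C − (C − P) = 54.53 − (34.1310) = 20.3990

£20.40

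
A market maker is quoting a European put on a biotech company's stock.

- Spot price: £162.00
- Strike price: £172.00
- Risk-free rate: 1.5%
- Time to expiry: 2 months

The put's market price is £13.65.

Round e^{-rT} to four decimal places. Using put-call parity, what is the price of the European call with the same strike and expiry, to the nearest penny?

£4.08

e^(−rT) = e^(−0.015·0.1667) = 0.9975
Put-call parity: C − P = S − K·e^(−rT) = 162 − 172·0.9975 = 162 − 171.5700 = -9.5700
C = P + (C − P) = 13.65 + (-9.5700) = 4.0800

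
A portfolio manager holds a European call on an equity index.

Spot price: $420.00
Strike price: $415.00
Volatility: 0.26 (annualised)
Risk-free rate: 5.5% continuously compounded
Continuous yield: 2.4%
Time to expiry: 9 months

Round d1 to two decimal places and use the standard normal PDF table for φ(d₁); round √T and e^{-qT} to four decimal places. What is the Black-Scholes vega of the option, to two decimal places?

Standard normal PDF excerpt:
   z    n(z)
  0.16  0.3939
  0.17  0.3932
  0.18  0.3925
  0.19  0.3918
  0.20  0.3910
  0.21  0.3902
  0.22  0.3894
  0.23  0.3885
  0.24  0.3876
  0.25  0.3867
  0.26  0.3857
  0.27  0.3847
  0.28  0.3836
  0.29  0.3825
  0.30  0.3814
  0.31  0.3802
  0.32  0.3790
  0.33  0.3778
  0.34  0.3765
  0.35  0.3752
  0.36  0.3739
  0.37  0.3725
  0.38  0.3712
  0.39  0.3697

σ√T = 0.26·√0.75 = 0.2252
d₁ = [ln(420/415) + (0.055 − 0.024 + 0.26²/2)·0.75] / 0.2252 = [0.0120 + 0.0486] / 0.2252 = 0.2690 ⇒ 0.27
√T = √0.75 = 0.8660
φ(d₁) = φ(0.27) = 0.3847
exp(−qT) = exp(−0.024·0.75) = 0.9822
vega = S·exp(−qT)·φ(d₁)·√T = 420·0.9822·0.3847·0.8660 = 137.4325
(Call and put vega coincide under Black-Scholes.)

137.43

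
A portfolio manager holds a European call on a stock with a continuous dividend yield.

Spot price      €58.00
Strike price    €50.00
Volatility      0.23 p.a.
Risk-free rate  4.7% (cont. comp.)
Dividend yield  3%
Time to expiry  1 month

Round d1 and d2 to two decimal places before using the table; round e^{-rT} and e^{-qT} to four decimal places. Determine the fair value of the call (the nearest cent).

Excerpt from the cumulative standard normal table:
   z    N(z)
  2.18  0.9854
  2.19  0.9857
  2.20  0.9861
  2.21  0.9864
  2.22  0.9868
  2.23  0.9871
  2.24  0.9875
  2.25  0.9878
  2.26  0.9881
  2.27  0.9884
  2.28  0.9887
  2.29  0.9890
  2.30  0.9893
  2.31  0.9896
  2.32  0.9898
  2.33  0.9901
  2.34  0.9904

€8.07

σ√T = 0.23 × 0.2887 = 0.0664
ln(S/K) + (r − q + σ²/2)T = ln(58/50) + (0.047 − 0.03 + 0.23²/2)·0.08333 = 0.1484 + 0.0036 = 0.1520
d₁ = 0.1520 / 0.0664 = 2.2899 ≈ 2.29
d₂ = d₁ − σ√T = 2.2899 − 0.0664 = 2.2235 ≈ 2.22
e^(−qT) = e^(−0.03·0.08333) = 0.9975;  e^(−rT) = e^(−0.047·0.08333) = 0.9961
N(d₁) = N(2.29) = 0.9890;  N(d₂) = N(2.22) = 0.9868
C = 58·0.9975·0.9890 − 50·0.9961·0.9868 = 57.2186 − 49.1476 = 8.0710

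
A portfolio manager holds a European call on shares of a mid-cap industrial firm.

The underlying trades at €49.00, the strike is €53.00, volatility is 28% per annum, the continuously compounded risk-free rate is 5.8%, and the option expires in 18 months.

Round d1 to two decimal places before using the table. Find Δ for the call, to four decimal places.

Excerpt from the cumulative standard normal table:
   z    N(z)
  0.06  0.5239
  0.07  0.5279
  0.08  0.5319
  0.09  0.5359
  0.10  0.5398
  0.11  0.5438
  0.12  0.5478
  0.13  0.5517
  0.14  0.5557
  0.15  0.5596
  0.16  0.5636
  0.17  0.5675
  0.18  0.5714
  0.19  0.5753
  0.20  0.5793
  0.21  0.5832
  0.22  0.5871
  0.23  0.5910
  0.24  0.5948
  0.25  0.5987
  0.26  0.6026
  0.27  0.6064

σ√T = 0.28 × 1.2247 = 0.3429
d₁ = [ln(49/53) + (0.058 + 0.28²/2)·1.5] / 0.3429 = [-0.0785 + 0.1458] / 0.3429 = 0.1963 which rounds to 0.20
N(d₁) = N(0.20) = 0.5793
Δ_call = N(d₁) = 0.5793

0.5793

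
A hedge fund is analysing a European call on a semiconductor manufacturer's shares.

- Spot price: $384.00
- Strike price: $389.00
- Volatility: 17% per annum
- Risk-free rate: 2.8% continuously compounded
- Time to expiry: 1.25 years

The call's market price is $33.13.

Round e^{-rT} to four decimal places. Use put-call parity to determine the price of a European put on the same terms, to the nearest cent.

$24.75

e^(−rT) = e^(−0.028·1.25) = 0.9656
Put-call parity: C − P = S − K·e^(−rT) = 384 − 389·0.9656 = 384 − 375.6184 = 8.3816
P = C − (C − P) = 33.13 − (8.3816) = 24.7484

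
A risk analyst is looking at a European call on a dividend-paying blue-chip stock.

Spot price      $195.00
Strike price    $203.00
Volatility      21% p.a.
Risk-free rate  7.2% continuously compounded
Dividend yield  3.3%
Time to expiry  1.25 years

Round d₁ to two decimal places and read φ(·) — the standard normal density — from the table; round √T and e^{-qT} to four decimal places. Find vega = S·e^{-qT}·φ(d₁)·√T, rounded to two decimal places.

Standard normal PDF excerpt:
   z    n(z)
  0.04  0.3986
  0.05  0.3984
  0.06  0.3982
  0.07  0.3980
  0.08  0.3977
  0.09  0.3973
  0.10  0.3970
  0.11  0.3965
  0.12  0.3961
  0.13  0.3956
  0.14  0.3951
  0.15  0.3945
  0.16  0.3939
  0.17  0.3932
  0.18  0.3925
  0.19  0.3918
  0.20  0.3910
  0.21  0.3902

82.53

σ√T = 0.21·√1.25 = 0.2348
d₁ = [ln(195/203) + (0.072 − 0.033 + 0.21²/2)·1.25] / 0.2348 = [-0.0402 + 0.0763] / 0.2348 = 0.1538 ≈ 0.15
√T = √1.25 = 1.1180
φ(d₁) = φ(0.15) = 0.3945
exp(−qT) = exp(−0.033·1.25) = 0.9596
vega = S·exp(−qT)·φ(d₁)·√T = 195·0.9596·0.3945·1.1180 = 82.5303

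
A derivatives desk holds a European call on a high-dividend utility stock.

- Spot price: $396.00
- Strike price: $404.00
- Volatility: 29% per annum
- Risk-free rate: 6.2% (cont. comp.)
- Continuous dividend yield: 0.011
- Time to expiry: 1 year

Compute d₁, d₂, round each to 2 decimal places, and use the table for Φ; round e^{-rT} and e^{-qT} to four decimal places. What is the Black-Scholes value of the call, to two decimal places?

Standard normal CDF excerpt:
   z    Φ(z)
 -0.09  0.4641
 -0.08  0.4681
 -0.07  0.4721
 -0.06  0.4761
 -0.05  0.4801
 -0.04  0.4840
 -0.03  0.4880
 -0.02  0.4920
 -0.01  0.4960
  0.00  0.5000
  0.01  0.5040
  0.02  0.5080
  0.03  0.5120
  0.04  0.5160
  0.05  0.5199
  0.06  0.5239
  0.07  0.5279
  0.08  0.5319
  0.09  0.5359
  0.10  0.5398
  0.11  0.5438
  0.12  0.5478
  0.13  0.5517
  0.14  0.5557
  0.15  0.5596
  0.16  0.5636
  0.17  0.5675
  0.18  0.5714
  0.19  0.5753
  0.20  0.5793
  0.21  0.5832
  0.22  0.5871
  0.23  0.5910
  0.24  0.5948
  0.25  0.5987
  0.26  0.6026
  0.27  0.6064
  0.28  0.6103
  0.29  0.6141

$50.72

σ√T = 0.29 × 1.0000 = 0.2900
ln(S/K) + (r − q + σ²/2)T = ln(396/404) + (0.062 − 0.011 + 0.29²/2)·1 = -0.0200 + 0.0930 = 0.0730
d₁ = 0.0730 / 0.2900 = 0.2519 ≈ 0.25
d₂ = d₁ − σ√T = 0.2519 − 0.2900 = -0.0381 ≈ -0.04
exp(−qT) = exp(−0.011·1) = 0.9891;  exp(−rT) = exp(−0.062·1) = 0.9399
C = 396·0.9891·N(0.25) − 404·0.9399·N(-0.04) = 396·0.9891·0.5987 − 404·0.9399·0.4840 = 234.5010 − 183.7843 = 50.7167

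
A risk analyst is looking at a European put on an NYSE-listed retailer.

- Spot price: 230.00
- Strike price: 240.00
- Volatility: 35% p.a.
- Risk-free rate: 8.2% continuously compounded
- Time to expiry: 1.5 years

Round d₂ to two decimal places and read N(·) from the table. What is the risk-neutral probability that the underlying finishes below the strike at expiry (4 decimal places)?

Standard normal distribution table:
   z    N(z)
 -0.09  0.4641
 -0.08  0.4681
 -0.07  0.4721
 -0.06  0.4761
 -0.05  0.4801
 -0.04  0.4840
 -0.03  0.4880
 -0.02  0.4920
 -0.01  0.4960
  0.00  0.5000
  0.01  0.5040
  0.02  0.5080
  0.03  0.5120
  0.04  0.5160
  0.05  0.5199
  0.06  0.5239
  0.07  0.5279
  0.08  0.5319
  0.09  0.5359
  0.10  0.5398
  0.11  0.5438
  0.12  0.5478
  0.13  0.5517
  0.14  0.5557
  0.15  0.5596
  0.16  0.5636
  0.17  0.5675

T = 1.5;  σ√T = 0.4287
ln(S/K) + (r + σ²/2)T = ln(230/240) + (0.082 + 0.35²/2)·1.5 = -0.0426 + 0.2149 = 0.1723
d₁ = 0.1723 / 0.4287 = 0.4020 ≈ 0.40
d₂ = d₁ − σ√T = 0.4020 − 0.4287 = -0.0267 ≈ -0.03
Risk-neutral Pr[S_T < K] = N(−d₂) = N(0.03) = 0.5120

0.5120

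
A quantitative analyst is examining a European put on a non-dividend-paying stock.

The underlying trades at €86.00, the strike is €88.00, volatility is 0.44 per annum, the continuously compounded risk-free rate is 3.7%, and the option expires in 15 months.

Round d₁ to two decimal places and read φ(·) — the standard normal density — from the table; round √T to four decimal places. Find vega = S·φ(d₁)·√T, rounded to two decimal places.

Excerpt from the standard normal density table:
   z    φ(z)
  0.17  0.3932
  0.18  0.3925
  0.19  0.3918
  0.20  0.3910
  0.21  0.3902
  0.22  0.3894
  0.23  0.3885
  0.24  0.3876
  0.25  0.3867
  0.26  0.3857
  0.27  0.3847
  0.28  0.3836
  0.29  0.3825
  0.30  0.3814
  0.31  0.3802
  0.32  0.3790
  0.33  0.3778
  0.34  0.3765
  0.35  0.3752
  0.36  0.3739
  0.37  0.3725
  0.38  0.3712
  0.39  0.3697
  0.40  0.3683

σ√T = 0.44 × 1.1180 = 0.4919
d₁ = [ln(86/88) + (0.037 + 0.44²/2)·1.25] / 0.4919 = [-0.0230 + 0.1673] / 0.4919 = 0.2933 → 0.29
√T = √1.25 = 1.1180
φ(d₁) = φ(0.29) = 0.3825
vega = S·φ(d₁)·√T = 86·0.3825·1.1180 = 36.7766
(The call has the same vega.)

36.78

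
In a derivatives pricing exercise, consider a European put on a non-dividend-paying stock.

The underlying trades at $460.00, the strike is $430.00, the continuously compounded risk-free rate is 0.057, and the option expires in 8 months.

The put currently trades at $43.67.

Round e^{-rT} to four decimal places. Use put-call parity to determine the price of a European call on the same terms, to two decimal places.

$89.71

exp(−rT) = exp(−0.057·0.6667) = 0.9627
Put-call parity: C − P = S − K·e^(−rT) = 460 − 430·0.9627 = 460 − 413.9610 = 46.0390
C = P + (C − P) = 43.67 + (46.0390) = 89.7090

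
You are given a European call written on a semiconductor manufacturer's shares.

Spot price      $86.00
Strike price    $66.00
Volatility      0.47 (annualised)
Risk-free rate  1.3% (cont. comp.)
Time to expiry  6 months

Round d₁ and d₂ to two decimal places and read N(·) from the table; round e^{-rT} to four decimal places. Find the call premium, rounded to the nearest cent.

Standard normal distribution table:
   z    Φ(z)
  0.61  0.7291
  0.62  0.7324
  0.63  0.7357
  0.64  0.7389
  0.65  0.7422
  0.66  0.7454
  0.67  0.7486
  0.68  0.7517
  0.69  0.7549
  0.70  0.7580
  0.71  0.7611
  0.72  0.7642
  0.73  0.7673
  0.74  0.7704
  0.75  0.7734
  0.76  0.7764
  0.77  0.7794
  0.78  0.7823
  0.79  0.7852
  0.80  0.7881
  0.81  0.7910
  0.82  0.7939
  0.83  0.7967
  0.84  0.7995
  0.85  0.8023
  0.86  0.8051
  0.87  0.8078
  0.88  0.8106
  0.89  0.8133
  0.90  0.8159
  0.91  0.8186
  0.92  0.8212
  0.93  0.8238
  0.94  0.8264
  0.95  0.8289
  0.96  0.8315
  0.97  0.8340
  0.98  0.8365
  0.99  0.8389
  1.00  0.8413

$23.27

T = 0.5;  σ√T = 0.3323
d₁ = [ln(86/66) + (0.013 + 0.47²/2)·0.5] / 0.3323 = [0.2647 + 0.0617] / 0.3323 = 0.9822 ≈ 0.98
d₂ = d₁ − σ√T = 0.9822 − 0.3323 = 0.6498 ≈ 0.65
exp(−rT) = exp(−0.013·0.5) = 0.9935
N(d₁) = N(0.98) = 0.8365;  N(d₂) = N(0.65) = 0.7422
C = 86·0.8365 − 66·0.9935·0.7422 = 71.9390 − 48.6668 = 23.2722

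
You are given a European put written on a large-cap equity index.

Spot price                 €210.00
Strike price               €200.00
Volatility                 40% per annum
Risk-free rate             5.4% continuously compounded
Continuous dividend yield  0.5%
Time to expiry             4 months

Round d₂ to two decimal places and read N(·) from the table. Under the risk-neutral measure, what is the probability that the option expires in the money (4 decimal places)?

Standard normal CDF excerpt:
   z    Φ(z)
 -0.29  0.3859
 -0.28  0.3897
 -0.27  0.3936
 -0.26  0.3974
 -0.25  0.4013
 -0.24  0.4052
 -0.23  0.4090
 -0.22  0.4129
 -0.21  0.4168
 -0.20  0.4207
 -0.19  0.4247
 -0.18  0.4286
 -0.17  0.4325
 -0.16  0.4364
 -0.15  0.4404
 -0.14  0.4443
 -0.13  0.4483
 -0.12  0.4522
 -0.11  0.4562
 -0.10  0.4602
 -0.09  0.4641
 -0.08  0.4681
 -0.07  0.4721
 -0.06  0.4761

0.4325

σ√T = 0.4·√0.3333 = 0.2309
ln(S/K) + (r − q + σ²/2)T = ln(210/200) + (0.054 − 0.005 + 0.4²/2)·0.3333 = 0.0488 + 0.0430 = 0.0918
d₁ = 0.0918 / 0.2309 = 0.3975 → 0.40
d₂ = d₁ − σ√T = 0.3975 − 0.2309 = 0.1665 → 0.17
Risk-neutral Pr[S_T < K] = N(−d₂) = N(-0.17) = 0.4325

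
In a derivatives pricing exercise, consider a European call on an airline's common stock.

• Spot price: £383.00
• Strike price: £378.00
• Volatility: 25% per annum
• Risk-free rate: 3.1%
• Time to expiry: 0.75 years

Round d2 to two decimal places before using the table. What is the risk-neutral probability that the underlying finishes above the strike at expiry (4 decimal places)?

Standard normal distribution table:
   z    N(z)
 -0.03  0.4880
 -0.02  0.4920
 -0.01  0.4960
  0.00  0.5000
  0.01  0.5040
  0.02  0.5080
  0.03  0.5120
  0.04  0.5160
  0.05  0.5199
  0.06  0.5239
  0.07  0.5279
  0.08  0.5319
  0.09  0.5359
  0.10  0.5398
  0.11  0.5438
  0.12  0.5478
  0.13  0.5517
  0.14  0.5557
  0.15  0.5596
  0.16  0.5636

σ√T = 0.25 × 0.8660 = 0.2165
ln(S/K) + (r + σ²/2)T = ln(383/378) + (0.031 + 0.25²/2)·0.75 = 0.0131 + 0.0467 = 0.0598
d₁ = 0.0598 / 0.2165 = 0.2763 ⇒ 0.28
d₂ = d₁ − σ√T = 0.2763 − 0.2165 = 0.0598 ⇒ 0.06
Pr(exercise) under Q = N(d₂) = 0.5239

0.5239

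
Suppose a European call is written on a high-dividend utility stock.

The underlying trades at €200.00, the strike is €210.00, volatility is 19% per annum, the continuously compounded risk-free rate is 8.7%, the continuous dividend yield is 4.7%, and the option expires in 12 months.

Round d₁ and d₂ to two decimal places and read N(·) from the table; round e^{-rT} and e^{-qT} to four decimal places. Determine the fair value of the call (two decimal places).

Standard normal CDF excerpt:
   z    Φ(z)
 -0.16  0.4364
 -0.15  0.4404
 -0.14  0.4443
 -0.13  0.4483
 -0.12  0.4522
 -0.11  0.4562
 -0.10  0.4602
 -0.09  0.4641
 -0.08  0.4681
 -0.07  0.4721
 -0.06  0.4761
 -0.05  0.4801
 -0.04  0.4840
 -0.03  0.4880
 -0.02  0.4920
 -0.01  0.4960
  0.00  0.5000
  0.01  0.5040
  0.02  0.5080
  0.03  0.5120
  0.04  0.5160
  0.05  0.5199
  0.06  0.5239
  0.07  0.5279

€13.68

T = 1;  σ√T = 0.1900
d₁ = [ln(200/210) + (0.087 − 0.047 + 0.19²/2)·1] / 0.1900 = [-0.0488 + 0.0580] / 0.1900 = 0.0487 ≈ 0.05
d₂ = d₁ − σ√T = 0.0487 − 0.1900 = -0.1413 ≈ -0.14
e^(−qT) = e^(−0.047·1) = 0.9541;  e^(−rT) = e^(−0.087·1) = 0.9167
C = 200·0.9541·N(0.05) − 210·0.9167·N(-0.14) = 200·0.9541·0.5199 − 210·0.9167·0.4443 = 99.2073 − 85.5309 = 13.6765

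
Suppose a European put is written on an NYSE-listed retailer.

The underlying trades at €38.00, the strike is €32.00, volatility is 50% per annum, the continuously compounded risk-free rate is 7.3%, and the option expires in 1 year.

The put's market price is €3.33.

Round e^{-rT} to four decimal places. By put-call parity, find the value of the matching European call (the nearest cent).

€11.58

exp(−rT) = exp(−0.073·1) = 0.9296
Put-call parity: C − P = S − K·e^(−rT) = 38 − 32·0.9296 = 38 − 29.7472 = 8.2528
C = P + (C − P) = 3.33 + (8.2528) = 11.5828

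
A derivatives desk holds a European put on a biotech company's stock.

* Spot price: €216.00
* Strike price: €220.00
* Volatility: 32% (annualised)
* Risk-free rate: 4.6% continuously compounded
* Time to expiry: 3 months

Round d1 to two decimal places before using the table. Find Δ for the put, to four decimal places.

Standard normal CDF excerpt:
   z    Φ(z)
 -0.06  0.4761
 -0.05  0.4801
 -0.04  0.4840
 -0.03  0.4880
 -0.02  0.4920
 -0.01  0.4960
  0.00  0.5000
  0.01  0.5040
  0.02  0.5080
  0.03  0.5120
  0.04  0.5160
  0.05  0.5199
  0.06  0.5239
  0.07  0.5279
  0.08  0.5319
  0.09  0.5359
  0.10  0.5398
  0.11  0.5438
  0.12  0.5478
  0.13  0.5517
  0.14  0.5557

-0.4840

T = 0.25;  σ√T = 0.1600
ln(S/K) + (r + σ²/2)T = ln(216/220) + (0.046 + 0.32²/2)·0.25 = -0.0183 + 0.0243 = 0.0060
d₁ = 0.0060 / 0.1600 = 0.0372 which rounds to 0.04
N(d₁) = N(0.04) = 0.5160
Δ_put = N(d₁) − 1 = 0.5160 − 1 = -0.4840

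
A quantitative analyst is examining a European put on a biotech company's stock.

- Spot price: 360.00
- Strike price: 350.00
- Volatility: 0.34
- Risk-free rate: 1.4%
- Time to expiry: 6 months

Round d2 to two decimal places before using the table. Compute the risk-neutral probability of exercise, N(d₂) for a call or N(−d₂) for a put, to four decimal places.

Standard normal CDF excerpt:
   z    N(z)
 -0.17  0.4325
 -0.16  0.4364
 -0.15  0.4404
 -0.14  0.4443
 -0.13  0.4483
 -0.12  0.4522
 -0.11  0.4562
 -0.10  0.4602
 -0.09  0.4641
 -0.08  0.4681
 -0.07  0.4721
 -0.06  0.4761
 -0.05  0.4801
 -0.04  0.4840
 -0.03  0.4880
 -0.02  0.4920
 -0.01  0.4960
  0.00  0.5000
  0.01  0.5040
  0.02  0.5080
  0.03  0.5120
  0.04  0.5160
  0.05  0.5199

0.4880

T = 0.5;  σ√T = 0.2404
d₁ = [ln(360/350) + (0.014 + 0.34²/2)·0.5] / 0.2404 = [0.0282 + 0.0359] / 0.2404 = 0.2665 ≈ 0.27
d₂ = d₁ − σ√T = 0.2665 − 0.2404 = 0.0261 ≈ 0.03
Pr(exercise) under Q = N(−d₂) = N(-0.03) = 0.4880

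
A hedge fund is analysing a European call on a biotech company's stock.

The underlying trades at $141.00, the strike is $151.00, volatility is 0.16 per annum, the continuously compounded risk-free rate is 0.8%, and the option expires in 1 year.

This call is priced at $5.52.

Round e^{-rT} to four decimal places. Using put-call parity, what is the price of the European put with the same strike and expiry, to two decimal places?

$14.31

e^(−rT) = e^(−0.008·1) = 0.9920
Put-call parity: C − P = S − K·e^(−rT) = 141 − 151·0.9920 = 141 − 149.7920 = -8.7920
P = C − (C − P) = 5.52 − (-8.7920) = 14.3120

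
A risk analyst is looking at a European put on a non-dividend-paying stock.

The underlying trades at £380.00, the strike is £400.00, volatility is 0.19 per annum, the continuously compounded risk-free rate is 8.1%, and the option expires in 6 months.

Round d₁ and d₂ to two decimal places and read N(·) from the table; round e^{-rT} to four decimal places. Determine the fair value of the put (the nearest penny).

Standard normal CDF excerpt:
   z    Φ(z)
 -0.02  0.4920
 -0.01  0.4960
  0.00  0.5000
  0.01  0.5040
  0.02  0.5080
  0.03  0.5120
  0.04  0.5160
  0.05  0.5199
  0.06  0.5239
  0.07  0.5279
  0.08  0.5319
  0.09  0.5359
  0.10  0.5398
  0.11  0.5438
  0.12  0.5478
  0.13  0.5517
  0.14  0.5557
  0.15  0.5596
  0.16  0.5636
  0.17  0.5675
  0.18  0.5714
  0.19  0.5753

£23.43

σ√T = 0.19 × 0.7071 = 0.1344
d₁ = [ln(380/400) + (0.081 + 0.19²/2)·0.5] / 0.1344 = [-0.0513 + 0.0495] / 0.1344 = -0.0132 → -0.01
d₂ = d₁ − σ√T = -0.0132 − 0.1344 = -0.1475 → -0.15
e^(−rT) = e^(−0.081·0.5) = 0.9603
P = 400·0.9603·N(0.15) − 380·N(0.01) = 400·0.9603·0.5596 − 380·0.5040 = 214.9536 − 191.5200 = 23.4336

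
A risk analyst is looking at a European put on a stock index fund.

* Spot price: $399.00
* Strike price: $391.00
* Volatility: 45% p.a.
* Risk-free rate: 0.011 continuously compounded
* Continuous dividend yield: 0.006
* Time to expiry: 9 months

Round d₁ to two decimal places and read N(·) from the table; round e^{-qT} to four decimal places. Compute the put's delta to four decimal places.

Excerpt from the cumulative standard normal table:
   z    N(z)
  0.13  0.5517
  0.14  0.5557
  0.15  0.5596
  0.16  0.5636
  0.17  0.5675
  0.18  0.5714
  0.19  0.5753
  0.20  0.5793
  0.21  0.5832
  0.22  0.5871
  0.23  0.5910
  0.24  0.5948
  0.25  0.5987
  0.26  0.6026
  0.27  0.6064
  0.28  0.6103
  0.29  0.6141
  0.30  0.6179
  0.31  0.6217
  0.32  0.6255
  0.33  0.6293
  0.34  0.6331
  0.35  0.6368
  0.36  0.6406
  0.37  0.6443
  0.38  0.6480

T = 0.75;  σ√T = 0.3897
ln(S/K) + (r − q + σ²/2)T = ln(399/391) + (0.011 − 0.006 + 0.45²/2)·0.75 = 0.0203 + 0.0797 = 0.0999
d₁ = 0.0999 / 0.3897 = 0.2564 which rounds to 0.26
N(d₁) = N(0.26) = 0.6026
Δ_put = exp(−qT)·(N(d₁) − 1) = 0.9955·(0.6026 − 1) = -0.3956

-0.3956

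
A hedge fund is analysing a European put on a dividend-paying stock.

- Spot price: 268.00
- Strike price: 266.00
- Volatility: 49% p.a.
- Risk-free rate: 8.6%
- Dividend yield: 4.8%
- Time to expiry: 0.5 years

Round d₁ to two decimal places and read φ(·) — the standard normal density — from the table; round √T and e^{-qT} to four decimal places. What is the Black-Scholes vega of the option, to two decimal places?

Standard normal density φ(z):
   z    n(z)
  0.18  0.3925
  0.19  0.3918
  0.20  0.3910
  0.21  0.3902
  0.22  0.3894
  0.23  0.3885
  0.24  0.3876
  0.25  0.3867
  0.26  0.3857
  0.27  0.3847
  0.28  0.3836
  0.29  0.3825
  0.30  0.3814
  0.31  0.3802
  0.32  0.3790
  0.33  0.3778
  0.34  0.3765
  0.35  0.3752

71.54

σ√T = 0.49 × 0.7071 = 0.3465
d₁ = [ln(268/266) + (0.086 − 0.048 + 0.49²/2)·0.5] / 0.3465 = [0.0075 + 0.0790] / 0.3465 = 0.2497 ≈ 0.25
√T = √0.5 = 0.7071
φ(d₁) = φ(0.25) = 0.3867
exp(−qT) = exp(−0.048·0.5) = 0.9763
vega = S·exp(−qT)·φ(d₁)·√T = 268·0.9763·0.3867·0.7071 = 71.5440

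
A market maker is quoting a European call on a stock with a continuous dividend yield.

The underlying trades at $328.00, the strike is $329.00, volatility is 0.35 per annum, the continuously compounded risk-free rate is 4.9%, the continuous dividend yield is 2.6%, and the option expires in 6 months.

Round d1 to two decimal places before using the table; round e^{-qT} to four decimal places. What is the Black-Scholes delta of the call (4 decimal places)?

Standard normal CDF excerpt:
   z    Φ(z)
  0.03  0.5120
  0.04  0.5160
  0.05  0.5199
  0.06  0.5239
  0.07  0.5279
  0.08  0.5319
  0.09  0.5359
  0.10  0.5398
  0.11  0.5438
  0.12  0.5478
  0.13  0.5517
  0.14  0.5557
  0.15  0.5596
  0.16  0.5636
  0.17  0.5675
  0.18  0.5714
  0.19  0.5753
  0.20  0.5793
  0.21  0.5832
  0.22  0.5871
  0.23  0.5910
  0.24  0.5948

σ√T = 0.35 × 0.7071 = 0.2475
d₁ = [ln(328/329) + (0.049 − 0.026 + 0.35²/2)·0.5] / 0.2475 = [-0.0030 + 0.0421] / 0.2475 = 0.1579 ≈ 0.16
N(d₁) = N(0.16) = 0.5636
Δ_call = exp(−qT)·N(d₁) = 0.9871·0.5636 = 0.5563

0.5563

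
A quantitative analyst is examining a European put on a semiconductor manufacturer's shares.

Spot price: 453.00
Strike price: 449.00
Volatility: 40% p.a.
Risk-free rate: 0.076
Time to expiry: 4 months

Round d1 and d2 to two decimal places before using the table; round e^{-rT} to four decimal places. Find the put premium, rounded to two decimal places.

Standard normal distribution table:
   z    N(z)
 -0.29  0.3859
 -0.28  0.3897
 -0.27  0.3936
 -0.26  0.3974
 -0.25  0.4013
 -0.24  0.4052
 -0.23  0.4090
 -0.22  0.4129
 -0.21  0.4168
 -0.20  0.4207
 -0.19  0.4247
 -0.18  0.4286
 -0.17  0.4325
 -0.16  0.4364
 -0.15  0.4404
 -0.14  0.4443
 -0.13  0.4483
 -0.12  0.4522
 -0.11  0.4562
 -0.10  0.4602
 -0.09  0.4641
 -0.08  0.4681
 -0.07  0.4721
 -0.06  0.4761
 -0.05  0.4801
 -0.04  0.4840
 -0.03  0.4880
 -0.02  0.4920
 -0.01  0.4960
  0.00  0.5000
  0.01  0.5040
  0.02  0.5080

33.61

T = 0.3333;  σ√T = 0.2309
d₁ = [ln(453/449) + (0.076 + 0.4²/2)·0.3333] / 0.2309 = [0.0089 + 0.0520] / 0.2309 = 0.2636 ≈ 0.26
d₂ = d₁ − σ√T = 0.2636 − 0.2309 = 0.0326 ≈ 0.03
e^(−rT) = e^(−0.076·0.3333) = 0.9750
N(−d₂) = N(-0.03) = 0.4880;  N(−d₁) = N(-0.26) = 0.3974
P = 449·0.9750·0.4880 − 453·0.3974 = 213.6342 − 180.0222 = 33.6120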